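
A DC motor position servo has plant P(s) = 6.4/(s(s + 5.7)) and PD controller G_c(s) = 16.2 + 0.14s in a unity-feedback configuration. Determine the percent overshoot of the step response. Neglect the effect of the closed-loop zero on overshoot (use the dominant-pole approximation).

34.1%

Forward path: (16.2 + 0.14s)·6.4/(s(s+5.7)). The closed-loop characteristic equation is s² + (5.7 + 6.4·0.14)s + 6.4·16.2 = 0.
That is s² + 6.596s + 103.7 = 0, so ω_n = 10.18 rad/s and ζ = 6.596/(2·10.18) = 0.3239.
%OS = 100·exp(−πζ/√(1−ζ²)) = 34.1%.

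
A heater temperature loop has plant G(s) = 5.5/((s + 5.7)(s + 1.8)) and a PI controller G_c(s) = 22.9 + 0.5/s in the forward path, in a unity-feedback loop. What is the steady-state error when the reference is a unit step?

0

The open loop G_c(s)G(s) has a pole at the origin (type 1), so the static position error constant is infinite and e_ss = 1/(1+∞) = 0.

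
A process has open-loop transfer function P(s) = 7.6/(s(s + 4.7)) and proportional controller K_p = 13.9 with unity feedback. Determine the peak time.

T_p = 0.314 s

From 1 + K_pP(s) = 0: s² + 4.7s + 105.6 = 0 ⇒ ω_n = 10.28, ζ = 0.2286.
Damped frequency ω_d = ω_n√(1−ζ²) = 10.01 rad/s, so peak time T_p = π/ω_d = 0.314 s.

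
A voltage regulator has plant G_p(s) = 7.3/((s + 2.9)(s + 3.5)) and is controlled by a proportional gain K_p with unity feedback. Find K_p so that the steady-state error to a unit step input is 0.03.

K_p = 45

For a type-0 loop with proportional control, e_ss = 1/(1 + K_p·G_p(0)).
G_p(0) = 0.7192. Require 1/(1 + K_p·0.7192) = 0.03, so 1 + 0.7192·K_p = 33.33.
K_p = (33.33 − 1)/0.7192 = 45.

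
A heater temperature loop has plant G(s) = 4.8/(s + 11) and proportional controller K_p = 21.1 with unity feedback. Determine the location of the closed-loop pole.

Closed-loop transfer function: T(s) = K_p·G(s)/(1 + K_p·G(s)) = 101.3/(s + 11 + 101.3) = 101.3/(s + 112.3).
The closed-loop pole is at s = −112.3.

s = -112.3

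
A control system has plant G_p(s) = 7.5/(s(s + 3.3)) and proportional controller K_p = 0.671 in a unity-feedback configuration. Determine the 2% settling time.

From 1 + K_pG_p(s) = 0: s² + 3.3s + 5.033 = 0 ⇒ ω_n = 2.243, ζ = 0.7355.
2% settling time T_s ≈ 4/(ζω_n) = 4/1.65 = 2.42 s.

T_s ≈ 2.42 s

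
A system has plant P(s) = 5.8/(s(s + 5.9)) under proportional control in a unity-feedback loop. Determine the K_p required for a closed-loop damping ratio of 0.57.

Closed-loop characteristic equation: s² + 5.9s + K_p·5.8 = 0.
So ω_n = √(5.8K_p) and 2ζω_n = 5.9, giving ζ = 5.9/(2√(5.8K_p)).
Setting ζ = 0.57: √(5.8K_p) = 5.9/(2·0.57) = 5.175, so K_p = 26.79/5.8 = 4.62.

K_p = 4.62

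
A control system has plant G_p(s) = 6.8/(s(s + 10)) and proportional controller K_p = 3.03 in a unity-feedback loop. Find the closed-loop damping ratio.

1 + K_p·G_p(s) = 0 gives s² + 10s + 20.6 = 0.
So ω_n² = 20.6 ⇒ ω_n = 4.539 rad/s, and ζ = 10/(2ω_n) = 1.1.

ζ = 1.1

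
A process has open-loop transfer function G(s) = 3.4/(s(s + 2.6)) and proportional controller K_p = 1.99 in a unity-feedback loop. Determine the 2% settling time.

T_s ≈ 3.08 s

Closed-loop characteristic equation: s² + 2.6s + 6.766 = 0, so ω_n = 2.601 rad/s and ζ = 2.6/(2·2.601) = 0.4998.
2% settling time T_s ≈ 4/(ζω_n) = 4/1.3 = 3.08 s.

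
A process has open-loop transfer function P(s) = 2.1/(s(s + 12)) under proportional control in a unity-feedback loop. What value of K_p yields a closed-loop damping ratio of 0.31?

K_p = 178

Closed-loop characteristic equation: s² + 12s + K_p·2.1 = 0.
So ω_n = √(2.1K_p) and 2ζω_n = 12, giving ζ = 12/(2√(2.1K_p)).
Setting ζ = 0.31: √(2.1K_p) = 12/(2·0.31) = 19.35, so K_p = 374.6/2.1 = 178.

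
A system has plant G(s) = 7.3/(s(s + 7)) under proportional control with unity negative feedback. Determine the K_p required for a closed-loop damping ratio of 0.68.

K_p = 3.63

Closed-loop characteristic equation: s² + 7s + K_p·7.3 = 0.
So ω_n = √(7.3K_p) and 2ζω_n = 7, giving ζ = 7/(2√(7.3K_p)).
Setting ζ = 0.68: √(7.3K_p) = 7/(2·0.68) = 5.147, so K_p = 26.49/7.3 = 3.63.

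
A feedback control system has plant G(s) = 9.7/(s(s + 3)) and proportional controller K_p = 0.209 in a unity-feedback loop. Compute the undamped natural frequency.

With unity feedback the closed-loop characteristic equation is s² + 3s + 0.209·9.7 = s² + 3s + 2.027 = 0.
Matching s² + 2ζω_n s + ω_n²: ω_n = √2.027 = 1.424 rad/s and 2ζω_n = 3, so ζ = 3/(2·1.424) = 1.05.

ω_n = 1.42 rad/s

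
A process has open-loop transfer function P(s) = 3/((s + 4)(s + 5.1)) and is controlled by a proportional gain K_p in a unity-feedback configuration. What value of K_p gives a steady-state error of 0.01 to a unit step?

The loop is type 0, so e_ss(step) = 1/(1 + K_pos) with K_pos = K_p·P(0).
P(0) = 0.1471. Require 1/(1 + K_p·0.1471) = 0.01, so 1 + 0.1471·K_p = 100.
K_p = (100 − 1)/0.1471 = 673.

K_p = 673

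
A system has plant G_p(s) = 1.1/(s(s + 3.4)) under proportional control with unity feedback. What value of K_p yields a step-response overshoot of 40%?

From %OS = 100·exp(−πζ/√(1−ζ²)) = 40%, ζ = −ln(0.4)/√(π²+ln²(0.4)) = 0.28.
Characteristic equation s² + 3.4s + 1.1K_p = 0 gives ζ = 3.4/(2√(1.1K_p)).
Setting ζ = 0.28: √(1.1K_p) = 3.4/(2·0.28) = 6.071, so K_p = 36.86/1.1 = 33.5.

K_p = 33.5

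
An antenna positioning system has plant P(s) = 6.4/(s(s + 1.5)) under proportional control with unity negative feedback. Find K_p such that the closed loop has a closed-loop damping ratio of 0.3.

K_p = 0.977

Closed-loop characteristic equation: s² + 1.5s + K_p·6.4 = 0.
So ω_n = √(6.4K_p) and 2ζω_n = 1.5, giving ζ = 1.5/(2√(6.4K_p)).
Setting ζ = 0.3: √(6.4K_p) = 1.5/(2·0.3) = 2.5, so K_p = 6.25/6.4 = 0.977.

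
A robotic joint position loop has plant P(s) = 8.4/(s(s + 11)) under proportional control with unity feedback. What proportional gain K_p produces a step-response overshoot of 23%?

From %OS = 100·exp(−πζ/√(1−ζ²)) = 23%, ζ = −ln(0.23)/√(π²+ln²(0.23)) = 0.4237.
Characteristic equation s² + 11s + 8.4K_p = 0 gives ζ = 11/(2√(8.4K_p)).
Setting ζ = 0.4237: √(8.4K_p) = 11/(2·0.4237) = 12.98, so K_p = 168.5/8.4 = 20.1.

K_p = 20.1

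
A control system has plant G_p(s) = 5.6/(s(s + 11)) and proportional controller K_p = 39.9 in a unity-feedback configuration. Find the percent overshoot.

Closed-loop characteristic equation: s² + 11s + 223.4 = 0, so ω_n = 14.95 rad/s and ζ = 11/(2·14.95) = 0.3679.
%OS = 100·exp(−πζ/√(1−ζ²)) = 100·exp(−π·0.3679/√0.8646) = 28.8%.

28.8%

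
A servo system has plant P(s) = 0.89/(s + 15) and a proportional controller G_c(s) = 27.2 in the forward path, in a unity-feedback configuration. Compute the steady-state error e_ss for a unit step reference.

0.383

The loop is type 0. Static position error constant K_pos = G_c(0)·P(0) = 27.2·0.05933 = 1.614.
Steady-state error to a unit step: e_ss = 1/(1+K_pos) = 1/2.614 = 0.383.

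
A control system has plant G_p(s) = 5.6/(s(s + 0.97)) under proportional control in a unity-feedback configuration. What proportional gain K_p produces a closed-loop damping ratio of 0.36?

K_p = 0.324

Closed-loop characteristic equation: s² + 0.97s + K_p·5.6 = 0.
So ω_n = √(5.6K_p) and 2ζω_n = 0.97, giving ζ = 0.97/(2√(5.6K_p)).
Setting ζ = 0.36: √(5.6K_p) = 0.97/(2·0.36) = 1.347, so K_p = 1.815/5.6 = 0.324.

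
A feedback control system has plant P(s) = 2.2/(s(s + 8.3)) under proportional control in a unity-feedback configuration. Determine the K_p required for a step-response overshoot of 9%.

From %OS = 100·exp(−πζ/√(1−ζ²)) = 9%, ζ = −ln(0.09)/√(π²+ln²(0.09)) = 0.6083.
Characteristic equation s² + 8.3s + 2.2K_p = 0 gives ζ = 8.3/(2√(2.2K_p)).
Setting ζ = 0.6083: √(2.2K_p) = 8.3/(2·0.6083) = 6.822, so K_p = 46.54/2.2 = 21.2.

K_p = 21.2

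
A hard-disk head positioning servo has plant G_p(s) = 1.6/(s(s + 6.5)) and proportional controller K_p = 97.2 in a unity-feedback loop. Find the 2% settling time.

The closed-loop denominator s² + 6.5s + 155.5 gives ω_n = √155.5 = 12.47 and ζ = 6.5/(2ω_n) = 0.2606.
2% settling time T_s ≈ 4/(ζω_n) = 4/3.25 = 1.23 s.

T_s ≈ 1.23 s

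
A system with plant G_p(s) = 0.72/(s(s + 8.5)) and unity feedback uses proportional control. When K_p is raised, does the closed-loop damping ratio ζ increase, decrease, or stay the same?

ζ = 8.5/(2√(0.72K_p)); increasing K_p raises the denominator, so ζ falls.

decrease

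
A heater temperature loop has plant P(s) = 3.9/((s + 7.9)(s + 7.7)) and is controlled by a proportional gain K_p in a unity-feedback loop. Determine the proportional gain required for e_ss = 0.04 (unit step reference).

K_p = 374

For a type-0 loop with proportional control, e_ss = 1/(1 + K_p·P(0)).
P(0) = 0.06411. Require 1/(1 + K_p·0.06411) = 0.04, so 1 + 0.06411·K_p = 25.
K_p = (25 − 1)/0.06411 = 374.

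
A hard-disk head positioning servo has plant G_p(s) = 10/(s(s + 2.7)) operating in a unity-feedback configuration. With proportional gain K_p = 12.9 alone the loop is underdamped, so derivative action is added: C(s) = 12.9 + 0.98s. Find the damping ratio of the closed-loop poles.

Forward path: (12.9 + 0.98s)·10/(s(s+2.7)). The closed-loop characteristic equation is s² + (2.7 + 10·0.98)s + 10·12.9 = 0.
That is s² + 12.5s + 129 = 0, so ω_n = 11.36 rad/s and ζ = 12.5/(2·11.36) = 0.5503.

ζ = 0.55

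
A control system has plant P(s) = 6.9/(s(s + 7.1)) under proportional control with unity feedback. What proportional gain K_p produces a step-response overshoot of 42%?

K_p = 25.8

From %OS = 100·exp(−πζ/√(1−ζ²)) = 42%, ζ = −ln(0.42)/√(π²+ln²(0.42)) = 0.2662.
Characteristic equation s² + 7.1s + 6.9K_p = 0 gives ζ = 7.1/(2√(6.9K_p)).
Setting ζ = 0.2662: √(6.9K_p) = 7.1/(2·0.2662) = 13.34, so K_p = 177.9/6.9 = 25.8.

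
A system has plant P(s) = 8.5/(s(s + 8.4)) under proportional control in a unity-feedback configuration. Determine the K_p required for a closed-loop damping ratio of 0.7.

Closed-loop characteristic equation: s² + 8.4s + K_p·8.5 = 0.
So ω_n = √(8.5K_p) and 2ζω_n = 8.4, giving ζ = 8.4/(2√(8.5K_p)).
Setting ζ = 0.7: √(8.5K_p) = 8.4/(2·0.7) = 6, so K_p = 36/8.5 = 4.24.

K_p = 4.24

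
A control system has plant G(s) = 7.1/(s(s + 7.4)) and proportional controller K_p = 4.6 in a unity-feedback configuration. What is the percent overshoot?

6.93%

From 1 + K_pG(s) = 0: s² + 7.4s + 32.66 = 0 ⇒ ω_n = 5.715, ζ = 0.6474.
%OS = 100·exp(−πζ/√(1−ζ²)) = 100·exp(−π·0.6474/√0.5808) = 6.93%.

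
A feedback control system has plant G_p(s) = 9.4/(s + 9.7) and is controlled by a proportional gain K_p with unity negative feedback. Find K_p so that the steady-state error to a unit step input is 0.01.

The loop is type 0, so e_ss(step) = 1/(1 + K_pos) with K_pos = K_p·G_p(0).
G_p(0) = 0.9691. Require 1/(1 + K_p·0.9691) = 0.01, so 1 + 0.9691·K_p = 100.
K_p = (100 − 1)/0.9691 = 102.

K_p = 102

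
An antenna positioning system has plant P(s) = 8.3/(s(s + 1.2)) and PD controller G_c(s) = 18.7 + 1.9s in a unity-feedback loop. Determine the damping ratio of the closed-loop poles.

Forward path: (18.7 + 1.9s)·8.3/(s(s+1.2)). The closed-loop characteristic equation is s² + (1.2 + 8.3·1.9)s + 8.3·18.7 = 0.
That is s² + 16.97s + 155.2 = 0, so ω_n = 12.46 rad/s and ζ = 16.97/(2·12.46) = 0.6811.

ζ = 0.681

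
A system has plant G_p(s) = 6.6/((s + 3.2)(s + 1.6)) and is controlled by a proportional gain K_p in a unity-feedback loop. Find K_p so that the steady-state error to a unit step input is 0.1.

K_p = 6.98

The loop is type 0, so e_ss(step) = 1/(1 + K_pos) with K_pos = K_p·G_p(0).
G_p(0) = 1.289. Require 1/(1 + K_p·1.289) = 0.1, so 1 + 1.289·K_p = 10.
K_p = (10 − 1)/1.289 = 6.98.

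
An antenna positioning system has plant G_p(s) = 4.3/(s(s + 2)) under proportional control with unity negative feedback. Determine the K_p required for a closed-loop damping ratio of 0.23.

K_p = 4.4

Closed-loop characteristic equation: s² + 2s + K_p·4.3 = 0.
So ω_n = √(4.3K_p) and 2ζω_n = 2, giving ζ = 2/(2√(4.3K_p)).
Setting ζ = 0.23: √(4.3K_p) = 2/(2·0.23) = 4.348, so K_p = 18.9/4.3 = 4.4.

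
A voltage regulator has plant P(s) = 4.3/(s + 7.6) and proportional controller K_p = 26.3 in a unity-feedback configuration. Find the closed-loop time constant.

Closed-loop transfer function: T(s) = K_p·P(s)/(1 + K_p·P(s)) = 113.1/(s + 7.6 + 113.1) = 113.1/(s + 120.7).
Time constant τ = 1/120.7 = 0.00829 s.

τ = 0.00829 s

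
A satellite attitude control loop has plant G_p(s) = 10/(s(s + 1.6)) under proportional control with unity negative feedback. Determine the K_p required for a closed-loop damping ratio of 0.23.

K_p = 1.21

Closed-loop characteristic equation: s² + 1.6s + K_p·10 = 0.
So ω_n = √(10K_p) and 2ζω_n = 1.6, giving ζ = 1.6/(2√(10K_p)).
Setting ζ = 0.23: √(10K_p) = 1.6/(2·0.23) = 3.478, so K_p = 12.1/10 = 1.21.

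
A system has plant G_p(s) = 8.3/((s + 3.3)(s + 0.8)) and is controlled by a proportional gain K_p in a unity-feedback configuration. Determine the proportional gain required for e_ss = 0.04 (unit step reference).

Steady-state error for a unit step on this type-0 loop is 1/(1 + K_p·G_p(0)).
G_p(0) = 3.144. Require 1/(1 + K_p·3.144) = 0.04, so 1 + 3.144·K_p = 25.
K_p = (25 − 1)/3.144 = 7.63.

K_p = 7.63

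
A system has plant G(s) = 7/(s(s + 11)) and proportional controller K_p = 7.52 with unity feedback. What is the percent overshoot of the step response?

2.59%

The closed-loop denominator s² + 11s + 52.64 gives ω_n = √52.64 = 7.255 and ζ = 11/(2ω_n) = 0.7581.
%OS = 100·exp(−πζ/√(1−ζ²)) = 100·exp(−π·0.7581/√0.4253) = 2.59%.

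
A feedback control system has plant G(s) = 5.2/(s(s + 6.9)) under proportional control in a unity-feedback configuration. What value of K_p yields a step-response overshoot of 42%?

From %OS = 100·exp(−πζ/√(1−ζ²)) = 42%, ζ = −ln(0.42)/√(π²+ln²(0.42)) = 0.2662.
Characteristic equation s² + 6.9s + 5.2K_p = 0 gives ζ = 6.9/(2√(5.2K_p)).
Setting ζ = 0.2662: √(5.2K_p) = 6.9/(2·0.2662) = 12.96, so K_p = 168/5.2 = 32.3.

K_p = 32.3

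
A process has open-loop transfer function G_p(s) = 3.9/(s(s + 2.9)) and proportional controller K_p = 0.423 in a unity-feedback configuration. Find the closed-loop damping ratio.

ζ = 1.13

1 + K_p·G_p(s) = 0 gives s² + 2.9s + 1.65 = 0.
Matching s² + 2ζω_n s + ω_n²: ω_n = √1.65 = 1.284 rad/s and 2ζω_n = 2.9, so ζ = 2.9/(2·1.284) = 1.13.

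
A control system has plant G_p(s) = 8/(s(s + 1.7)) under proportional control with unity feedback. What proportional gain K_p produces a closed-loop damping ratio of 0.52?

Closed-loop characteristic equation: s² + 1.7s + K_p·8 = 0.
So ω_n = √(8K_p) and 2ζω_n = 1.7, giving ζ = 1.7/(2√(8K_p)).
Setting ζ = 0.52: √(8K_p) = 1.7/(2·0.52) = 1.635, so K_p = 2.672/8 = 0.334.

K_p = 0.334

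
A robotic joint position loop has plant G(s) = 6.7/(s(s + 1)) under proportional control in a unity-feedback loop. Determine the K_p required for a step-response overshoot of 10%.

K_p = 0.107

From %OS = 100·exp(−πζ/√(1−ζ²)) = 10%, ζ = −ln(0.1)/√(π²+ln²(0.1)) = 0.5912.
Characteristic equation s² + 1s + 6.7K_p = 0 gives ζ = 1/(2√(6.7K_p)).
Setting ζ = 0.5912: √(6.7K_p) = 1/(2·0.5912) = 0.8458, so K_p = 0.7154/6.7 = 0.107.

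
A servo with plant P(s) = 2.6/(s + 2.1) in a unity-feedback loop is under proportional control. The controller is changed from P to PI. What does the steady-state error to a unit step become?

0

Adding integral action puts a pole at s = 0 in the forward path, raising the system type to 1; a type-1 loop has zero steady-state error to a step.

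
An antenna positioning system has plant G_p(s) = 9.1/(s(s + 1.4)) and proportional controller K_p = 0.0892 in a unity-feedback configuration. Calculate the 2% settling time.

T_s ≈ 5.71 s

The closed-loop denominator s² + 1.4s + 0.8117 gives ω_n = √0.8117 = 0.901 and ζ = 1.4/(2ω_n) = 0.777.
2% settling time T_s ≈ 4/(ζω_n) = 4/0.7 = 5.71 s.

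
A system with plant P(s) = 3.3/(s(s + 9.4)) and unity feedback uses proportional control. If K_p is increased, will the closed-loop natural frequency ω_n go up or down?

increase

ω_n = √(3.3·K_p), which grows with K_p.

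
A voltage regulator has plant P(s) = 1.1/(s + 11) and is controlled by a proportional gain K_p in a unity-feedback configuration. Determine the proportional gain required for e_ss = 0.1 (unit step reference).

K_p = 90

For a type-0 loop with proportional control, e_ss = 1/(1 + K_p·P(0)).
P(0) = 0.1. Require 1/(1 + K_p·0.1) = 0.1, so 1 + 0.1·K_p = 10.
K_p = (10 − 1)/0.1 = 90.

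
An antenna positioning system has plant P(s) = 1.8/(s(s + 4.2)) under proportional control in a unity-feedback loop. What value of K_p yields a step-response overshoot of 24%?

K_p = 14.3

From %OS = 100·exp(−πζ/√(1−ζ²)) = 24%, ζ = −ln(0.24)/√(π²+ln²(0.24)) = 0.4136.
Characteristic equation s² + 4.2s + 1.8K_p = 0 gives ζ = 4.2/(2√(1.8K_p)).
Setting ζ = 0.4136: √(1.8K_p) = 4.2/(2·0.4136) = 5.077, so K_p = 25.78/1.8 = 14.3.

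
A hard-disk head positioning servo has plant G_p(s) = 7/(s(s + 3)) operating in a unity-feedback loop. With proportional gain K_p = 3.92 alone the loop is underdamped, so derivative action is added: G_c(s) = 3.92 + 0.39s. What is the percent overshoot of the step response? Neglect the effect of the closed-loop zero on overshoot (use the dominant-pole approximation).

Forward path: (3.92 + 0.39s)·7/(s(s+3)). The closed-loop characteristic equation is s² + (3 + 7·0.39)s + 7·3.92 = 0.
That is s² + 5.73s + 27.44 = 0, so ω_n = 5.238 rad/s and ζ = 5.73/(2·5.238) = 0.5469.
%OS = 100·exp(−πζ/√(1−ζ²)) = 12.8%.

12.8%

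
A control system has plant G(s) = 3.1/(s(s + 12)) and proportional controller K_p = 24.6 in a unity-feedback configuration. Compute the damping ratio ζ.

1 + K_p·G(s) = 0 gives s² + 12s + 76.26 = 0.
So ω_n² = 76.26 ⇒ ω_n = 8.733 rad/s, and ζ = 12/(2ω_n) = 0.687.

ζ = 0.687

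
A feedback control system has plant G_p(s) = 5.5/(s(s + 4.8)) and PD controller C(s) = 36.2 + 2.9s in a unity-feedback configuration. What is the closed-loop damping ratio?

Forward path: (36.2 + 2.9s)·5.5/(s(s+4.8)). The closed-loop characteristic equation is s² + (4.8 + 5.5·2.9)s + 5.5·36.2 = 0.
That is s² + 20.75s + 199.1 = 0, so ω_n = 14.11 rad/s and ζ = 20.75/(2·14.11) = 0.7353.

ζ = 0.735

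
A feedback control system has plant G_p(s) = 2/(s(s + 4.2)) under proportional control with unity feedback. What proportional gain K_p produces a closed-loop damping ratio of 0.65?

Closed-loop characteristic equation: s² + 4.2s + K_p·2 = 0.
So ω_n = √(2K_p) and 2ζω_n = 4.2, giving ζ = 4.2/(2√(2K_p)).
Setting ζ = 0.65: √(2K_p) = 4.2/(2·0.65) = 3.231, so K_p = 10.44/2 = 5.22.

K_p = 5.22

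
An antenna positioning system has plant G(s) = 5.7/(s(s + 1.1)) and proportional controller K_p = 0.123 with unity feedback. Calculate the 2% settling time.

T_s ≈ 7.27 s

Closed-loop characteristic equation: s² + 1.1s + 0.7011 = 0, so ω_n = 0.8373 rad/s and ζ = 1.1/(2·0.8373) = 0.6569.
2% settling time T_s ≈ 4/(ζω_n) = 4/0.55 = 7.27 s.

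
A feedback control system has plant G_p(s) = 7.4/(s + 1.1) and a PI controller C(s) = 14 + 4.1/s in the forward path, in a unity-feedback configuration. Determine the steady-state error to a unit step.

The open loop C(s)G_p(s) has a pole at the origin (type 1), so the static position error constant is infinite and e_ss = 1/(1+∞) = 0.

0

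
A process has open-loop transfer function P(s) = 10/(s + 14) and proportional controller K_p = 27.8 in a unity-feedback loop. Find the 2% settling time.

Closed-loop transfer function: T(s) = K_p·P(s)/(1 + K_p·P(s)) = 278/(s + 14 + 278) = 278/(s + 292).
Time constant τ = 1/292 = 0.003425 s, so the 2% settling time is about 4τ = 0.0137 s.

T_s ≈ 0.0137 s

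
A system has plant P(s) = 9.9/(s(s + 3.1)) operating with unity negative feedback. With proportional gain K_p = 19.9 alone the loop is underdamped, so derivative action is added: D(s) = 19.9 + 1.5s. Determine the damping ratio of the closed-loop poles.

Forward path: (19.9 + 1.5s)·9.9/(s(s+3.1)). The closed-loop characteristic equation is s² + (3.1 + 9.9·1.5)s + 9.9·19.9 = 0.
That is s² + 17.95s + 197 = 0, so ω_n = 14.04 rad/s and ζ = 17.95/(2·14.04) = 0.6394.

ζ = 0.639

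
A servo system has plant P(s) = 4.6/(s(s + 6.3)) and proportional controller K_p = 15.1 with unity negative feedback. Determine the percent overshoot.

27.7%

The closed-loop denominator s² + 6.3s + 69.46 gives ω_n = √69.46 = 8.334 and ζ = 6.3/(2ω_n) = 0.378.
%OS = 100·exp(−πζ/√(1−ζ²)) = 100·exp(−π·0.378/√0.8571) = 27.7%.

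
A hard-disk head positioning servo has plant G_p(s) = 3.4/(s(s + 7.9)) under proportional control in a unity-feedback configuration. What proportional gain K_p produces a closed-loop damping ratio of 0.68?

K_p = 9.92

Closed-loop characteristic equation: s² + 7.9s + K_p·3.4 = 0.
So ω_n = √(3.4K_p) and 2ζω_n = 7.9, giving ζ = 7.9/(2√(3.4K_p)).
Setting ζ = 0.68: √(3.4K_p) = 7.9/(2·0.68) = 5.809, so K_p = 33.74/3.4 = 9.92.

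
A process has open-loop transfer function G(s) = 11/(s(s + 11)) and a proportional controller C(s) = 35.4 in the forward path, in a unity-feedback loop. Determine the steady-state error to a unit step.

0

The open loop C(s)G(s) has a pole at the origin (type 1), so the static position error constant is infinite and e_ss = 1/(1+∞) = 0.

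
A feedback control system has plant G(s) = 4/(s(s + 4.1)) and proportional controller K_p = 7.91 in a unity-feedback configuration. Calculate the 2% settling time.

T_s ≈ 1.95 s

From 1 + K_pG(s) = 0: s² + 4.1s + 31.64 = 0 ⇒ ω_n = 5.625, ζ = 0.3644.
2% settling time T_s ≈ 4/(ζω_n) = 4/2.05 = 1.95 s.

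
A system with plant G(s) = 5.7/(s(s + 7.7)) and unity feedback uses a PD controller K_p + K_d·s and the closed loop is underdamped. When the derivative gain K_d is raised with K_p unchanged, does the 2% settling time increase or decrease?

Characteristic equation s² + (7.7 + 5.7K_d)s + 5.7K_p = 0: raising K_d increases ζω_n = (7.7+5.7K_d)/2 while the loop stays underdamped, so T_s ≈ 4/(ζω_n) decreases.

decrease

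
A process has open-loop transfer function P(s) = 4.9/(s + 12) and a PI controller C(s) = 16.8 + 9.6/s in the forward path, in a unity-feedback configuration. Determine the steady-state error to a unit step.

0

The open loop C(s)P(s) has a pole at the origin (type 1), so the static position error constant is infinite and e_ss = 1/(1+∞) = 0.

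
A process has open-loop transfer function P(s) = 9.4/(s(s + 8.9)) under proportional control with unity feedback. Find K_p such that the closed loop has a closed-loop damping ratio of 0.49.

Closed-loop characteristic equation: s² + 8.9s + K_p·9.4 = 0.
So ω_n = √(9.4K_p) and 2ζω_n = 8.9, giving ζ = 8.9/(2√(9.4K_p)).
Setting ζ = 0.49: √(9.4K_p) = 8.9/(2·0.49) = 9.082, so K_p = 82.48/9.4 = 8.77.

K_p = 8.77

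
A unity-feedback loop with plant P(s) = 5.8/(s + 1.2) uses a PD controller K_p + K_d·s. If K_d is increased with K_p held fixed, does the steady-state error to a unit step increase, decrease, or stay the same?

unchanged

At s = 0 the derivative term contributes nothing: C(0) = K_p regardless of K_d, so K_pos = K_p·P(0) and e_ss are unchanged.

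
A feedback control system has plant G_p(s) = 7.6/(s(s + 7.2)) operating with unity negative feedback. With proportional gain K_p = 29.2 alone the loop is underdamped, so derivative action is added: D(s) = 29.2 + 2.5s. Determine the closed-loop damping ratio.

ζ = 0.879

Forward path: (29.2 + 2.5s)·7.6/(s(s+7.2)). The closed-loop characteristic equation is s² + (7.2 + 7.6·2.5)s + 7.6·29.2 = 0.
That is s² + 26.2s + 221.9 = 0, so ω_n = 14.9 rad/s and ζ = 26.2/(2·14.9) = 0.8794.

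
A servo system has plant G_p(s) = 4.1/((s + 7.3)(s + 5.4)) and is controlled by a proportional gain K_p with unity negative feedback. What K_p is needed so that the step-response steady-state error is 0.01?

K_p = 952

The loop is type 0, so e_ss(step) = 1/(1 + K_pos) with K_pos = K_p·G_p(0).
G_p(0) = 0.104. Require 1/(1 + K_p·0.104) = 0.01, so 1 + 0.104·K_p = 100.
K_p = (100 − 1)/0.104 = 952.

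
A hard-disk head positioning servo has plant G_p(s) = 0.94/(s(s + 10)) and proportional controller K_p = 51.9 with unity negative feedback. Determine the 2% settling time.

T_s ≈ 0.8 s

From 1 + K_pG_p(s) = 0: s² + 10s + 48.79 = 0 ⇒ ω_n = 6.985, ζ = 0.7159.
2% settling time T_s ≈ 4/(ζω_n) = 4/5 = 0.8 s.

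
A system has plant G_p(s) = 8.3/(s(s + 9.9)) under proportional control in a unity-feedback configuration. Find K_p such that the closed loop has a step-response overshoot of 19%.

From %OS = 100·exp(−πζ/√(1−ζ²)) = 19%, ζ = −ln(0.19)/√(π²+ln²(0.19)) = 0.4673.
Characteristic equation s² + 9.9s + 8.3K_p = 0 gives ζ = 9.9/(2√(8.3K_p)).
Setting ζ = 0.4673: √(8.3K_p) = 9.9/(2·0.4673) = 10.59, so K_p = 112.2/8.3 = 13.5.

K_p = 13.5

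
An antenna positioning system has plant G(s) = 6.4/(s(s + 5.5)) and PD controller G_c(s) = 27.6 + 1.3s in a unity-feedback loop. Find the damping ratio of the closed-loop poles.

ζ = 0.52

Forward path: (27.6 + 1.3s)·6.4/(s(s+5.5)). The closed-loop characteristic equation is s² + (5.5 + 6.4·1.3)s + 6.4·27.6 = 0.
That is s² + 13.82s + 176.6 = 0, so ω_n = 13.29 rad/s and ζ = 13.82/(2·13.29) = 0.5199.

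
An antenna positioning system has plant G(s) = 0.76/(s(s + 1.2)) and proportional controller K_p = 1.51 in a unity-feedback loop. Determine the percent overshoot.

12%

The closed-loop denominator s² + 1.2s + 1.148 gives ω_n = √1.148 = 1.071 and ζ = 1.2/(2ω_n) = 0.5601.
%OS = 100·exp(−πζ/√(1−ζ²)) = 100·exp(−π·0.5601/√0.6863) = 12%.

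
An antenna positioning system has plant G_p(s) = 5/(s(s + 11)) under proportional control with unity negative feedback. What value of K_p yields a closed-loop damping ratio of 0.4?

K_p = 37.8

Closed-loop characteristic equation: s² + 11s + K_p·5 = 0.
So ω_n = √(5K_p) and 2ζω_n = 11, giving ζ = 11/(2√(5K_p)).
Setting ζ = 0.4: √(5K_p) = 11/(2·0.4) = 13.75, so K_p = 189.1/5 = 37.8.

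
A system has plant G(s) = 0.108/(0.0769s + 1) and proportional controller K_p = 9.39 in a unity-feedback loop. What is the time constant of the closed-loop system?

τ = 0.0382 s

Closed loop: T(s) = K_p·G/(1+K_p·G) = 1.014/(0.0769s + 1 + 1.014), with pole at s = −(1 + 1.014)/0.0769 = −26.19.
Closed-loop time constant τ = 1/26.19 = 0.0382 s.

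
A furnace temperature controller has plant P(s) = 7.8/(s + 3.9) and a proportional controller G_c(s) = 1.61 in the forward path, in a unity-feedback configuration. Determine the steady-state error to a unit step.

The loop is type 0. Static position error constant K_pos = G_c(0)·P(0) = 1.61·2 = 3.22.
Steady-state error to a unit step: e_ss = 1/(1+K_pos) = 1/4.22 = 0.237.

0.237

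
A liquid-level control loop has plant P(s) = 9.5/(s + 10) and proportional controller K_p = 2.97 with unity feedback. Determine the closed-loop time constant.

Closed-loop transfer function: T(s) = K_p·P(s)/(1 + K_p·P(s)) = 28.22/(s + 10 + 28.22) = 28.22/(s + 38.22).
Time constant τ = 1/38.22 = 0.0262 s.

τ = 0.0262 s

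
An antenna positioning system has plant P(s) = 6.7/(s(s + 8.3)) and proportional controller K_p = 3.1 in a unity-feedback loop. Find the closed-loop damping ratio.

The closed-loop denominator is s(s+8.3) + 3.1·6.7 = s² + 8.3s + 20.77.
So ω_n² = 20.77 ⇒ ω_n = 4.557 rad/s, and ζ = 8.3/(2ω_n) = 0.911.

ζ = 0.911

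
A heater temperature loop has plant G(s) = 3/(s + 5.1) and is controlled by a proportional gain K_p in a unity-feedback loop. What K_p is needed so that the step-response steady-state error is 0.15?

Steady-state error for a unit step on this type-0 loop is 1/(1 + K_p·G(0)).
G(0) = 0.5882. Require 1/(1 + K_p·0.5882) = 0.15, so 1 + 0.5882·K_p = 6.667.
K_p = (6.667 − 1)/0.5882 = 9.63.

K_p = 9.63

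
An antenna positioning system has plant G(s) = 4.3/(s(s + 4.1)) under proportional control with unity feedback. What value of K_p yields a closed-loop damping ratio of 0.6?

K_p = 2.71

Closed-loop characteristic equation: s² + 4.1s + K_p·4.3 = 0.
So ω_n = √(4.3K_p) and 2ζω_n = 4.1, giving ζ = 4.1/(2√(4.3K_p)).
Setting ζ = 0.6: √(4.3K_p) = 4.1/(2·0.6) = 3.417, so K_p = 11.67/4.3 = 2.71.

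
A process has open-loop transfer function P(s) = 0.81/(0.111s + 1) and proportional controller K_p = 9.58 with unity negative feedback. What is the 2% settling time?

T_s ≈ 0.0507 s

Closed loop: T(s) = K_p·P/(1+K_p·P) = 7.76/(0.111s + 1 + 7.76), with pole at s = −(1 + 7.76)/0.111 = −78.92.
τ = 1/78.92 = 0.01267 s, so 2% settling time ≈ 4τ = 0.0507 s.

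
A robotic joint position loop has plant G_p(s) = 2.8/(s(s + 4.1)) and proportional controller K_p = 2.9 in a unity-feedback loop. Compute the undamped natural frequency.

1 + K_p·G_p(s) = 0 gives s² + 4.1s + 8.12 = 0.
So ω_n² = 8.12 ⇒ ω_n = 2.85 rad/s, and ζ = 4.1/(2ω_n) = 0.719.

ω_n = 2.85 rad/s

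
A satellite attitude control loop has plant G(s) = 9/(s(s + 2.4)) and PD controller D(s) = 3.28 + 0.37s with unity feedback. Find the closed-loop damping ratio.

ζ = 0.527

Forward path: (3.28 + 0.37s)·9/(s(s+2.4)). The closed-loop characteristic equation is s² + (2.4 + 9·0.37)s + 9·3.28 = 0.
That is s² + 5.73s + 29.52 = 0, so ω_n = 5.433 rad/s and ζ = 5.73/(2·5.433) = 0.5273.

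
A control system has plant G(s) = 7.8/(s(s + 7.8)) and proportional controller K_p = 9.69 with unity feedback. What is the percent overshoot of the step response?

20.7%

From 1 + K_pG(s) = 0: s² + 7.8s + 75.58 = 0 ⇒ ω_n = 8.694, ζ = 0.4486.
%OS = 100·exp(−πζ/√(1−ζ²)) = 100·exp(−π·0.4486/√0.7988) = 20.7%.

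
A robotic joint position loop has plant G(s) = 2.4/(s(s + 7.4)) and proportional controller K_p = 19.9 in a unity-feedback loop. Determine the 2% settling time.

T_s ≈ 1.08 s

The closed-loop denominator s² + 7.4s + 47.76 gives ω_n = √47.76 = 6.911 and ζ = 7.4/(2ω_n) = 0.5354.
2% settling time T_s ≈ 4/(ζω_n) = 4/3.7 = 1.08 s.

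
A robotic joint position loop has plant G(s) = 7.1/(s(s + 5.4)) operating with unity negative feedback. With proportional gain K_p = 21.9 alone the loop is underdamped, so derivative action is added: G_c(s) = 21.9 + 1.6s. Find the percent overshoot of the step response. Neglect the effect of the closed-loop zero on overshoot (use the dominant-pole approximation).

Forward path: (21.9 + 1.6s)·7.1/(s(s+5.4)). The closed-loop characteristic equation is s² + (5.4 + 7.1·1.6)s + 7.1·21.9 = 0.
That is s² + 16.76s + 155.5 = 0, so ω_n = 12.47 rad/s and ζ = 16.76/(2·12.47) = 0.672.
%OS = 100·exp(−πζ/√(1−ζ²)) = 5.78%.

5.78%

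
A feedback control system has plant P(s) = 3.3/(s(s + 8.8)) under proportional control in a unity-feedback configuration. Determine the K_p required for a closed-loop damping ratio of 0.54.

Closed-loop characteristic equation: s² + 8.8s + K_p·3.3 = 0.
So ω_n = √(3.3K_p) and 2ζω_n = 8.8, giving ζ = 8.8/(2√(3.3K_p)).
Setting ζ = 0.54: √(3.3K_p) = 8.8/(2·0.54) = 8.148, so K_p = 66.39/3.3 = 20.1.

K_p = 20.1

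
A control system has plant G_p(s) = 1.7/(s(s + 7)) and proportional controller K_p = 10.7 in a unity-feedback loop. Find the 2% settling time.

T_s ≈ 1.14 s

From 1 + K_pG_p(s) = 0: s² + 7s + 18.19 = 0 ⇒ ω_n = 4.265, ζ = 0.8206.
2% settling time T_s ≈ 4/(ζω_n) = 4/3.5 = 1.14 s.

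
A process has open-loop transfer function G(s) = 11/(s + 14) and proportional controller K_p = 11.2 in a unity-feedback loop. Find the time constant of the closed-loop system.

τ = 0.00729 s

Closed-loop transfer function: T(s) = K_p·G(s)/(1 + K_p·G(s)) = 123.2/(s + 14 + 123.2) = 123.2/(s + 137.2).
Time constant τ = 1/137.2 = 0.00729 s.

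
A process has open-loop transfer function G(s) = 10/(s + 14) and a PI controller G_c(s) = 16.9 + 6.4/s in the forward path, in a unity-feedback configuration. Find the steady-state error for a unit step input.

The open loop G_c(s)G(s) has a pole at the origin (type 1), so the static position error constant is infinite and e_ss = 1/(1+∞) = 0.

0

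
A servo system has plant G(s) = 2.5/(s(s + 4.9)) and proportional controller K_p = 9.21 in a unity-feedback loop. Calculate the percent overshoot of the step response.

Closed-loop characteristic equation: s² + 4.9s + 23.03 = 0, so ω_n = 4.798 rad/s and ζ = 4.9/(2·4.798) = 0.5106.
%OS = 100·exp(−πζ/√(1−ζ²)) = 100·exp(−π·0.5106/√0.7393) = 15.5%.

15.5%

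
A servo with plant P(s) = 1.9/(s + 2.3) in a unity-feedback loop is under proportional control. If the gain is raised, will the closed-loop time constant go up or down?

decrease

The closed-loop bandwidth 2.3+K_p·1.9 grows with K_p, so τ shrinks.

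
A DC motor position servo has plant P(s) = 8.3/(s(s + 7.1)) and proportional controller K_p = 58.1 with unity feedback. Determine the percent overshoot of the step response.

59.8%

The closed-loop denominator s² + 7.1s + 482.2 gives ω_n = √482.2 = 21.96 and ζ = 7.1/(2ω_n) = 0.1617.
%OS = 100·exp(−πζ/√(1−ζ²)) = 100·exp(−π·0.1617/√0.9739) = 59.8%.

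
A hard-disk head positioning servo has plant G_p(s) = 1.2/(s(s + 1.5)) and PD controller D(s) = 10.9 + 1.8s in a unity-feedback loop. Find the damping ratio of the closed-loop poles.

Forward path: (10.9 + 1.8s)·1.2/(s(s+1.5)). The closed-loop characteristic equation is s² + (1.5 + 1.2·1.8)s + 1.2·10.9 = 0.
That is s² + 3.66s + 13.08 = 0, so ω_n = 3.617 rad/s and ζ = 3.66/(2·3.617) = 0.506.

ζ = 0.506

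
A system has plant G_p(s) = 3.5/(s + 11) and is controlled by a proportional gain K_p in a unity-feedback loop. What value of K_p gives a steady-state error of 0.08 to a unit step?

Steady-state error for a unit step on this type-0 loop is 1/(1 + K_p·G_p(0)).
G_p(0) = 0.3182. Require 1/(1 + K_p·0.3182) = 0.08, so 1 + 0.3182·K_p = 12.5.
K_p = (12.5 − 1)/0.3182 = 36.1.

K_p = 36.1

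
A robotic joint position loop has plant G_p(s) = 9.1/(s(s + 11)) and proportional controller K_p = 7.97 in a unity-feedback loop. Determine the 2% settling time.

From 1 + K_pG_p(s) = 0: s² + 11s + 72.53 = 0 ⇒ ω_n = 8.516, ζ = 0.6458.
2% settling time T_s ≈ 4/(ζω_n) = 4/5.5 = 0.727 s.

T_s ≈ 0.727 s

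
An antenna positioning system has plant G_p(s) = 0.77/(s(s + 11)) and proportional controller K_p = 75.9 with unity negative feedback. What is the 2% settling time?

Closed-loop characteristic equation: s² + 11s + 58.44 = 0, so ω_n = 7.645 rad/s and ζ = 11/(2·7.645) = 0.7194.
2% settling time T_s ≈ 4/(ζω_n) = 4/5.5 = 0.727 s.

T_s ≈ 0.727 s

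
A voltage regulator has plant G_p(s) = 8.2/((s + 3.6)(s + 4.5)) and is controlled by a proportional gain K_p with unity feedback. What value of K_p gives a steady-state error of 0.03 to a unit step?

K_p = 63.9

The loop is type 0, so e_ss(step) = 1/(1 + K_pos) with K_pos = K_p·G_p(0).
G_p(0) = 0.5062. Require 1/(1 + K_p·0.5062) = 0.03, so 1 + 0.5062·K_p = 33.33.
K_p = (33.33 − 1)/0.5062 = 63.9.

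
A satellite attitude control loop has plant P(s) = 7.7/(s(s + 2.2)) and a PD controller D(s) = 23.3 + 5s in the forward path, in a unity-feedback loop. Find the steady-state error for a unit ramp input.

The loop has one pole at the origin (type 1). Velocity error constant K_v = lim_{s→0} s·D(s)P(s) = 23.3·7.7/2.2 = 81.55.
Steady-state error to a unit ramp: e_ss = 1/K_v = 0.0123.

0.0123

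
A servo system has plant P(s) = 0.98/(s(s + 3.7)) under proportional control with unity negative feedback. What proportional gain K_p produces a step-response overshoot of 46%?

K_p = 60.7

From %OS = 100·exp(−πζ/√(1−ζ²)) = 46%, ζ = −ln(0.46)/√(π²+ln²(0.46)) = 0.24.
Characteristic equation s² + 3.7s + 0.98K_p = 0 gives ζ = 3.7/(2√(0.98K_p)).
Setting ζ = 0.24: √(0.98K_p) = 3.7/(2·0.24) = 7.71, so K_p = 59.44/0.98 = 60.7.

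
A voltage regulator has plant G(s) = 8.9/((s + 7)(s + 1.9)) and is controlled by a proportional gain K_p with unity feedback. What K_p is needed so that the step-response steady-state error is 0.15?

The loop is type 0, so e_ss(step) = 1/(1 + K_pos) with K_pos = K_p·G(0).
G(0) = 0.6692. Require 1/(1 + K_p·0.6692) = 0.15, so 1 + 0.6692·K_p = 6.667.
K_p = (6.667 − 1)/0.6692 = 8.47.

K_p = 8.47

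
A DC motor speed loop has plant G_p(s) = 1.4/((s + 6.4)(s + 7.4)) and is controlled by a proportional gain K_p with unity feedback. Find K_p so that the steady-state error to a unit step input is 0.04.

For a type-0 loop with proportional control, e_ss = 1/(1 + K_p·G_p(0)).
G_p(0) = 0.02956. Require 1/(1 + K_p·0.02956) = 0.04, so 1 + 0.02956·K_p = 25.
K_p = (25 − 1)/0.02956 = 812.

K_p = 812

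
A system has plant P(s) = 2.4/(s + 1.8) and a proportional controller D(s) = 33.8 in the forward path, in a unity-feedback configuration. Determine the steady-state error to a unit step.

The loop is type 0. Static position error constant K_pos = D(0)·P(0) = 33.8·1.333 = 45.07.
Steady-state error to a unit step: e_ss = 1/(1+K_pos) = 1/46.07 = 0.0217.

0.0217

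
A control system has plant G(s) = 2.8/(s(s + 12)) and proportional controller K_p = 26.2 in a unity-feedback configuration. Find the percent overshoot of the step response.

4.58%

Closed-loop characteristic equation: s² + 12s + 73.36 = 0, so ω_n = 8.565 rad/s and ζ = 12/(2·8.565) = 0.7005.
%OS = 100·exp(−πζ/√(1−ζ²)) = 100·exp(−π·0.7005/√0.5093) = 4.58%.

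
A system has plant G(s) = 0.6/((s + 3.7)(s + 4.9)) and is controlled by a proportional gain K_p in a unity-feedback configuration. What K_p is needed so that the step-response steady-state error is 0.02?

K_p = 1480

For a type-0 loop with proportional control, e_ss = 1/(1 + K_p·G(0)).
G(0) = 0.03309. Require 1/(1 + K_p·0.03309) = 0.02, so 1 + 0.03309·K_p = 50.
K_p = (50 − 1)/0.03309 = 1480.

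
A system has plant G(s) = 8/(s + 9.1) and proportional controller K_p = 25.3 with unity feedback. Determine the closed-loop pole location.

Closed-loop transfer function: T(s) = K_p·G(s)/(1 + K_p·G(s)) = 202.4/(s + 9.1 + 202.4) = 202.4/(s + 211.5).
The closed-loop pole is at s = −211.5.

s = -211.5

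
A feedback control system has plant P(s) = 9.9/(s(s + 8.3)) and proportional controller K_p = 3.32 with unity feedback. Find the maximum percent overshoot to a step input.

The closed-loop denominator s² + 8.3s + 32.87 gives ω_n = √32.87 = 5.733 and ζ = 8.3/(2ω_n) = 0.7239.
%OS = 100·exp(−πζ/√(1−ζ²)) = 100·exp(−π·0.7239/√0.476) = 3.7%.

3.7%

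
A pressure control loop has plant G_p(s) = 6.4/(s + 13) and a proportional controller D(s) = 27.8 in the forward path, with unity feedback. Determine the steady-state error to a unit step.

0.0681

The loop is type 0. Static position error constant K_pos = D(0)·G_p(0) = 27.8·0.4923 = 13.69.
Steady-state error to a unit step: e_ss = 1/(1+K_pos) = 1/14.69 = 0.0681.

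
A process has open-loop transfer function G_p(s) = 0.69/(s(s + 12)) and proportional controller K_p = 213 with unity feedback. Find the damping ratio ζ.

ζ = 0.495

With unity feedback the closed-loop characteristic equation is s² + 12s + 213·0.69 = s² + 12s + 147 = 0.
So ω_n² = 147 ⇒ ω_n = 12.12 rad/s, and ζ = 12/(2ω_n) = 0.495.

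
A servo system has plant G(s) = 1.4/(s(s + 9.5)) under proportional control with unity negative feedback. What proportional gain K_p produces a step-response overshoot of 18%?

K_p = 70.2

From %OS = 100·exp(−πζ/√(1−ζ²)) = 18%, ζ = −ln(0.18)/√(π²+ln²(0.18)) = 0.4791.
Characteristic equation s² + 9.5s + 1.4K_p = 0 gives ζ = 9.5/(2√(1.4K_p)).
Setting ζ = 0.4791: √(1.4K_p) = 9.5/(2·0.4791) = 9.914, so K_p = 98.29/1.4 = 70.2.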